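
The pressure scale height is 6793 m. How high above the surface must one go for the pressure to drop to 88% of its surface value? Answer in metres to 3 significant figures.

Set P/P₀ = exp(−z/H) = 0.88, so z = −H ln(0.88).
−ln(0.88) = 0.12783; z = 6793.0 × 0.12783 = 868.35 m.

z ≈ 868 m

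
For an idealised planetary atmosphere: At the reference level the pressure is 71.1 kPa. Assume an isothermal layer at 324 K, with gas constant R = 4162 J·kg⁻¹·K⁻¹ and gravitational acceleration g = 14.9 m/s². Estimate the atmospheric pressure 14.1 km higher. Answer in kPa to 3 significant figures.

P ≈ 60.8 kPa

Scale height: H = RT/g = 4162 × 324 / 14.9 = 90503 m.
Barometric formula: P = P₀ exp(−z/H).
z/H = 14100/90503 = 0.15580; exp(−0.15580) = 0.85573.
P = 71.1 × 0.85573 = 60.842 kPa.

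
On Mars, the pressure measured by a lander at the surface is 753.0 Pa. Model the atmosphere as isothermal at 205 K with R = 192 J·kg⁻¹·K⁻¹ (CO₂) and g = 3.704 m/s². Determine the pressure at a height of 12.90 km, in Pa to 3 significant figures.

Scale height: H = RT/g = 192 × 205 / 3.704 = 10626 m.
Barometric formula: P = P₀ exp(−z/H).
z/H = 12900/10626 = 1.2140; exp(−1.2140) = 0.29701.
P = 753.0 × 0.29701 = 223.65 Pa.

P ≈ 224 Pa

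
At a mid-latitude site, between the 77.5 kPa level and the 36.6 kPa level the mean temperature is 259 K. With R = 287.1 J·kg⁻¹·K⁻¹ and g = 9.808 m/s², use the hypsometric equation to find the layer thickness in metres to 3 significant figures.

Hypsometric equation: Δz = (R T̄/g) ln(P₁/P₂).
R T̄/g = 287.1 × 259 / 9.808 = 7581.5 m.
ln(77.5/36.6) = ln(2.1175) = 0.75024.
Δz = 7581.5 × 0.75024 = 5687.9 m.

Δz ≈ 5690 m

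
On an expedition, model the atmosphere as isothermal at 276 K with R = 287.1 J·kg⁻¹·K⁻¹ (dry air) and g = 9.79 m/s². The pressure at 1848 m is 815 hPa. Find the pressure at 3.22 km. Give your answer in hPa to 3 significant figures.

P ≈ 688 hPa

Scale height: H = RT/g = 287.1 × 276 / 9.79 = 8093.9 m.
Between two levels, P₂ = P₁ exp(−Δz/H) with Δz = z₂ − z₁.
Δz = 3220.0 − 1848.0 = 1372.0 m; Δz/H = 1372.0/8093.9 = 0.16951.
P₂ = 815 × exp(−0.16951) = 815 × 0.84408 = 687.93 hPa.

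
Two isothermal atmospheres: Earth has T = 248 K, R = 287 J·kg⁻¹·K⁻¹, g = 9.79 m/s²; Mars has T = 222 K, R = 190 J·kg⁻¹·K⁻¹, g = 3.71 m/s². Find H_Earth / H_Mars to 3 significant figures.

H = RT/g for each body.
H_Earth = 287 × 248 / 9.79 = 7270.3 m.
H_Mars = 190 × 222 / 3.71 = 11369 m.
H_Earth/H_Mars = 7270.3/11369 = 0.63948.

H_Earth/H_Mars ≈ 0.639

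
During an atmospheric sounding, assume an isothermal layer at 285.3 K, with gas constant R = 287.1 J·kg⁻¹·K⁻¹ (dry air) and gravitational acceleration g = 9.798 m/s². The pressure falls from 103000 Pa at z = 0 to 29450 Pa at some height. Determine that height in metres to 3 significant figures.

Scale height: H = RT/g = 287.1 × 285.3 / 9.798 = 8359.8 m.
Invert the barometric formula: z = H ln(P₀/P).
P₀/P = 103000/29450 = 3.4975; ln(3.4975) = 1.2520.
z = 8359.8 × 1.2520 = 10466 m.

z ≈ 10500 m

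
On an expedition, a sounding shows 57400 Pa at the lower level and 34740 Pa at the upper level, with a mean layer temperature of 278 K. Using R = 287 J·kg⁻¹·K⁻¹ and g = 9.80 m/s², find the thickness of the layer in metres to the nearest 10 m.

Hypsometric equation: Δz = (R T̄/g) ln(P₁/P₂).
R T̄/g = 287 × 278 / 9.80 = 8141.4 m.
ln(57400/34740) = ln(1.6523) = 0.50217.
Δz = 8141.4 × 0.50217 = 4088.4 m.

Δz ≈ 4090 m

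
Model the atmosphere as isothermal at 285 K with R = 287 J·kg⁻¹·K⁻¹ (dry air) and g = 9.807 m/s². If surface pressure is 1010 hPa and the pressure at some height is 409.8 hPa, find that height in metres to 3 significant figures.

Scale height: H = RT/g = 287 × 285 / 9.807 = 8340.5 m.
Invert the barometric formula: z = H ln(P₀/P).
P₀/P = 1010/409.8 = 2.4646; ln(2.4646) = 0.90203.
z = 8340.5 × 0.90203 = 7523.4 m.

z ≈ 7520 m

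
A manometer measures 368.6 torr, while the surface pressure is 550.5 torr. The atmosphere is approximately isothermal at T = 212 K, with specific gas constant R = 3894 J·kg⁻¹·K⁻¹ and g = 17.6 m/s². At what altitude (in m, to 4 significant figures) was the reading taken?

z ≈ 18810 m

Scale height: H = RT/g = 3894 × 212 / 17.6 = 46905 m.
Invert the barometric formula: z = H ln(P₀/P).
P₀/P = 550.5/368.6 = 1.4935; ln(1.4935) = 0.40112.
z = 46905 × 0.40112 = 18815 m.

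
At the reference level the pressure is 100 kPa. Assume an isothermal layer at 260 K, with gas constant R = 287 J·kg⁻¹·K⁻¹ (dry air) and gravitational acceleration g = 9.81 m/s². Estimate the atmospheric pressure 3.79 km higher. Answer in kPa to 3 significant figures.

P ≈ 60.8 kPa

Scale height: H = RT/g = 287 × 260 / 9.81 = 7606.5 m.
Barometric formula: P = P₀ exp(−z/H).
z/H = 3790.0/7606.5 = 0.49826; exp(−0.49826) = 0.60759.
P = 100 × 0.60759 = 60.759 kPa.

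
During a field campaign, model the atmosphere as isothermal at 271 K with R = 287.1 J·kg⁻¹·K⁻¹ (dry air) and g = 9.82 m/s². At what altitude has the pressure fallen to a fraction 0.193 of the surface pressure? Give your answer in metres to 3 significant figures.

Scale height: H = RT/g = 287.1 × 271 / 9.82 = 7923.0 m.
Set P/P₀ = exp(−z/H) = 0.193, so z = −H ln(0.193).
−ln(0.193) = 1.6451; z = 7923.0 × 1.6451 = 13034 m.

z ≈ 13000 m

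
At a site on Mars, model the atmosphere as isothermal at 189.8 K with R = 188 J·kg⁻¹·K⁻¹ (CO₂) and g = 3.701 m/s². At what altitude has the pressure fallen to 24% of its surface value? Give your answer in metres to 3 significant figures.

Scale height: H = RT/g = 188 × 189.8 / 3.701 = 9641.3 m.
Set P/P₀ = exp(−z/H) = 0.24, so z = −H ln(0.24).
−ln(0.24) = 1.4271; z = 9641.3 × 1.4271 = 13759 m.

z ≈ 13800 m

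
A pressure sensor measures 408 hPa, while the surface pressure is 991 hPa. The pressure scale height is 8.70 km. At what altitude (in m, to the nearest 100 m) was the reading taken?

Invert the barometric formula: z = H ln(P₀/P).
P₀/P = 991/408 = 2.4289; ln(2.4289) = 0.88744.
z = 8700.0 × 0.88744 = 7720.7 m.

z ≈ 7700 m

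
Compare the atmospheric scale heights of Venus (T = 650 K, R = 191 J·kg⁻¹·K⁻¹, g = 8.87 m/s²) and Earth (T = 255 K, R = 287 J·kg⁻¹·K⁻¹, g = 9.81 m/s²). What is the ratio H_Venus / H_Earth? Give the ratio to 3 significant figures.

H_Venus/H_Earth ≈ 1.88

H = RT/g for each body.
H_Venus = 191 × 650 / 8.87 = 13997 m.
H_Earth = 287 × 255 / 9.81 = 7460.2 m.
H_Venus/H_Earth = 13997/7460.2 = 1.8762.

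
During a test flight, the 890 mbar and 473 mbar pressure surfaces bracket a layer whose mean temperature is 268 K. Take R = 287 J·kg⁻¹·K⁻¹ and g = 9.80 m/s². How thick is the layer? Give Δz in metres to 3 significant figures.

Hypsometric equation: Δz = (R T̄/g) ln(P₁/P₂).
R T̄/g = 287 × 268 / 9.80 = 7848.6 m.
ln(890/473) = ln(1.8816) = 0.63212.
Δz = 7848.6 × 0.63212 = 4961.3 m.

Δz ≈ 4960 m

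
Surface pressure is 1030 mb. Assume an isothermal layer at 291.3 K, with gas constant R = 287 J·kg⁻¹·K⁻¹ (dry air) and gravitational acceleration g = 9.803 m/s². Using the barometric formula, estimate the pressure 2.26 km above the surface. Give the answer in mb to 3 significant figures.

Scale height: H = RT/g = 287 × 291.3 / 9.803 = 8528.3 m.
Barometric formula: P = P₀ exp(−z/H).
z/H = 2260.0/8528.3 = 0.26500; exp(−0.26500) = 0.76721.
P = 1030 × 0.76721 = 790.23 mb.

P ≈ 790 mb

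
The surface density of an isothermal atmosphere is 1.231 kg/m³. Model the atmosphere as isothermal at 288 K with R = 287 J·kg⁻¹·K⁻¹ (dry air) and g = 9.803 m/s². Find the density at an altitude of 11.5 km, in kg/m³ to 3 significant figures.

Scale height: H = RT/g = 287 × 288 / 9.803 = 8431.7 m.
In an isothermal atmosphere, density decays like pressure: ρ = ρ₀ exp(−z/H).
z/H = 11500/8431.7 = 1.3639; exp(−1.3639) = 0.25566.
ρ = 1.231 × 0.25566 = 0.31472 kg/m³.

ρ ≈ 0.315 kg/m³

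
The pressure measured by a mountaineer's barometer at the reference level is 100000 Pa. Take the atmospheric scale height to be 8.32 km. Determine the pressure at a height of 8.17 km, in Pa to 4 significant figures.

P ≈ 37460 Pa

Barometric formula: P = P₀ exp(−z/H).
z/H = 8170.0/8320.0 = 0.98197; exp(−0.98197) = 0.37457.
P = 100000 × 0.37457 = 37457 Pa.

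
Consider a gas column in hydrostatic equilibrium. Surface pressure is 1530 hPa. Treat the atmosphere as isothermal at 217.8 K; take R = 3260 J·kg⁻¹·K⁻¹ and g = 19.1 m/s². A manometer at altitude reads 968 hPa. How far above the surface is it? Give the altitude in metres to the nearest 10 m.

Scale height: H = RT/g = 3260 × 217.8 / 19.1 = 37174 m.
Invert the barometric formula: z = H ln(P₀/P).
P₀/P = 1530/968 = 1.5806; ln(1.5806) = 0.45780.
z = 37174 × 0.45780 = 17018 m.

z ≈ 17020 m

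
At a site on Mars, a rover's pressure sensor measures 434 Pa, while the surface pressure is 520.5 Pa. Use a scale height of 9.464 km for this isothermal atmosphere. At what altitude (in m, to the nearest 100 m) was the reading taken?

Invert the barometric formula: z = H ln(P₀/P).
P₀/P = 520.5/434 = 1.1993; ln(1.1993) = 0.18174.
z = 9464.0 × 0.18174 = 1720.0 m.

z ≈ 1700 m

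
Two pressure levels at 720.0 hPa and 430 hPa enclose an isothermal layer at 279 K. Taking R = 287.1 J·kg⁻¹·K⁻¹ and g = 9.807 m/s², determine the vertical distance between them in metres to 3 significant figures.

Δz ≈ 4210 m

Hypsometric equation: Δz = (R T̄/g) ln(P₁/P₂).
R T̄/g = 287.1 × 279 / 9.807 = 8167.7 m.
ln(720.0/430) = ln(1.6744) = 0.51545.
Δz = 8167.7 × 0.51545 = 4210.0 m.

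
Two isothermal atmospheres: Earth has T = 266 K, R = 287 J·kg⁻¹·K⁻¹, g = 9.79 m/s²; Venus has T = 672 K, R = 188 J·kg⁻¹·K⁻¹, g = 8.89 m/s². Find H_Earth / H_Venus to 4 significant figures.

H = RT/g for each body.
H_Earth = 287 × 266 / 9.79 = 7798.0 m.
H_Venus = 188 × 672 / 8.89 = 14211 m.
H_Earth/H_Venus = 7798.0/14211 = 0.54873.

H_Earth/H_Venus ≈ 0.5487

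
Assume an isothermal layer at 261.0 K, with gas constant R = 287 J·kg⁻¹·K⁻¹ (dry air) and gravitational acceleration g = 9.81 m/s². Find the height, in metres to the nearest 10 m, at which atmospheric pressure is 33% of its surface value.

z ≈ 8470 m

Scale height: H = RT/g = 287 × 261.0 / 9.81 = 7635.8 m.
Set P/P₀ = exp(−z/H) = 0.33, so z = −H ln(0.33).
−ln(0.33) = 1.1087; z = 7635.8 × 1.1087 = 8465.8 m.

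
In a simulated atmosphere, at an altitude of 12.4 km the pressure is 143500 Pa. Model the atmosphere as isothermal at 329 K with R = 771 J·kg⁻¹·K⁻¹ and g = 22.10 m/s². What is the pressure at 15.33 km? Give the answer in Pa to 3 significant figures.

P ≈ 111000 Pa

Scale height: H = RT/g = 771 × 329 / 22.10 = 11478 m.
Between two levels, P₂ = P₁ exp(−Δz/H) with Δz = z₂ − z₁.
Δz = 15330 − 12400 = 2930.0 m; Δz/H = 2930.0/11478 = 0.25527.
P₂ = 143500 × exp(−0.25527) = 143500 × 0.77471 = 111170 Pa.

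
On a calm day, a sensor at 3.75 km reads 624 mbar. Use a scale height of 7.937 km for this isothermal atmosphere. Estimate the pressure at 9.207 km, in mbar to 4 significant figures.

Between two levels, P₂ = P₁ exp(−Δz/H) with Δz = z₂ − z₁.
Δz = 9207.0 − 3750.0 = 5457.0 m; Δz/H = 5457.0/7937.0 = 0.68754.
P₂ = 624 × exp(−0.68754) = 624 × 0.50281 = 313.75 mbar.

P ≈ 313.8 mbar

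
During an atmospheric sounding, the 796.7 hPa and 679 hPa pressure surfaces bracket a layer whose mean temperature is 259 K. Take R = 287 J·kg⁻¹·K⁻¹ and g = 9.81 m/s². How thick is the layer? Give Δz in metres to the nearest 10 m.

Δz ≈ 1210 m

Hypsometric equation: Δz = (R T̄/g) ln(P₁/P₂).
R T̄/g = 287 × 259 / 9.81 = 7577.3 m.
ln(796.7/679) = ln(1.1733) = 0.15982.
Δz = 7577.3 × 0.15982 = 1211.0 m.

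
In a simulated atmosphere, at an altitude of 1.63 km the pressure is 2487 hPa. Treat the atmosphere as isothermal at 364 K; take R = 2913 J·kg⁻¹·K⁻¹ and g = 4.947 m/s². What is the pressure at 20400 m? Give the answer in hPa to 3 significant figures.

P ≈ 2280 hPa

Scale height: H = RT/g = 2913 × 364 / 4.947 = 214340 m.
Between two levels, P₂ = P₁ exp(−Δz/H) with Δz = z₂ − z₁.
Δz = 20400 − 1630.0 = 18770 m; Δz/H = 18770/214340 = 0.087571.
P₂ = 2487 × exp(−0.087571) = 2487 × 0.91615 = 2278.5 hPa.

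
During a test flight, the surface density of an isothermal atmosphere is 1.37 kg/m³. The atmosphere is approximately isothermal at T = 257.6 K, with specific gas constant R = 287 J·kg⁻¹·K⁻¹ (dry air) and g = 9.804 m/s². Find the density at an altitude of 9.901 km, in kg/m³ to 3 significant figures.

Scale height: H = RT/g = 287 × 257.6 / 9.804 = 7540.9 m.
In an isothermal atmosphere, density decays like pressure: ρ = ρ₀ exp(−z/H).
z/H = 9901.0/7540.9 = 1.3130; exp(−1.3130) = 0.26901.
ρ = 1.37 × 0.26901 = 0.36854 kg/m³.

ρ ≈ 0.369 kg/m³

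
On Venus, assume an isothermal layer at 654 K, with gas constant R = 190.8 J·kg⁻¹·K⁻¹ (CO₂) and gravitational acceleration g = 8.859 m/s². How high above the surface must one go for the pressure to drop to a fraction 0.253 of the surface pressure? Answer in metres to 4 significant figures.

z ≈ 19360 m

Scale height: H = RT/g = 190.8 × 654 / 8.859 = 14085 m.
Set P/P₀ = exp(−z/H) = 0.253, so z = −H ln(0.253).
−ln(0.253) = 1.3744; z = 14085 × 1.3744 = 19358 m.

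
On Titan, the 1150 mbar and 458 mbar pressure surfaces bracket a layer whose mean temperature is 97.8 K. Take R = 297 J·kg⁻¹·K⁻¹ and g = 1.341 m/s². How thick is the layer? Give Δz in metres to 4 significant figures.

Δz ≈ 19940 m

Hypsometric equation: Δz = (R T̄/g) ln(P₁/P₂).
R T̄/g = 297 × 97.8 / 1.341 = 21660 m.
ln(1150/458) = ln(2.5109) = 0.92064.
Δz = 21660 × 0.92064 = 19941 m.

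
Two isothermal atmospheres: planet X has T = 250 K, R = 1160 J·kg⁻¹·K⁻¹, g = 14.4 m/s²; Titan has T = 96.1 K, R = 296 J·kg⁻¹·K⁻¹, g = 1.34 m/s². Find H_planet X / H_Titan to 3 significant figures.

H = RT/g for each body.
H_planet X = 1160 × 250 / 14.4 = 20139 m.
H_Titan = 296 × 96.1 / 1.34 = 21228 m.
H_planet X/H_Titan = 20139/21228 = 0.94870.

H_planet X/H_Titan ≈ 0.949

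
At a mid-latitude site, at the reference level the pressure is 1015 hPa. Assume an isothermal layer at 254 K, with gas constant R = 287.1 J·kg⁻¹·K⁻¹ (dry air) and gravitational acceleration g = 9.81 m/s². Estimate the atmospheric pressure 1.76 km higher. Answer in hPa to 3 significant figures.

Scale height: H = RT/g = 287.1 × 254 / 9.81 = 7433.6 m.
Barometric formula: P = P₀ exp(−z/H).
z/H = 1760.0/7433.6 = 0.23676; exp(−0.23676) = 0.78918.
P = 1015 × 0.78918 = 801.02 hPa.

P ≈ 801 hPa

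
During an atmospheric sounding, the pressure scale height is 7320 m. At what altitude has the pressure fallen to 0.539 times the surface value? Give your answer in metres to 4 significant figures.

Set P/P₀ = exp(−z/H) = 0.539, so z = −H ln(0.539).
−ln(0.539) = 0.61804; z = 7320.0 × 0.61804 = 4524.1 m.

z ≈ 4524 m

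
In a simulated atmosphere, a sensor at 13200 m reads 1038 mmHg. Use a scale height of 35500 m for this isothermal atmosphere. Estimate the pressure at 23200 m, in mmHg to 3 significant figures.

P ≈ 783 mmHg

Between two levels, P₂ = P₁ exp(−Δz/H) with Δz = z₂ − z₁.
Δz = 23200 − 13200 = 10000 m; Δz/H = 10000/35500 = 0.28169.
P₂ = 1038 × exp(−0.28169) = 1038 × 0.75451 = 783.18 mmHg.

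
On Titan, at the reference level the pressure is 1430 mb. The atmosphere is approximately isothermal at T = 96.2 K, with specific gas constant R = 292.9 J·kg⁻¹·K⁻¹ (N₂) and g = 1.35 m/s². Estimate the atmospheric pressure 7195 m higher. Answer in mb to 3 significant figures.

P ≈ 1010 mb

Scale height: H = RT/g = 292.9 × 96.2 / 1.35 = 20872 m.
Barometric formula: P = P₀ exp(−z/H).
z/H = 7195.0/20872 = 0.34472; exp(−0.34472) = 0.70842.
P = 1430 × 0.70842 = 1013.0 mb.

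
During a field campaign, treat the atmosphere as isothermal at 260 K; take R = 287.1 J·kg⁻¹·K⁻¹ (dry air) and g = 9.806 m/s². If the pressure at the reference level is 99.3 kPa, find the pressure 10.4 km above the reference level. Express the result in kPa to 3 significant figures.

P ≈ 25.3 kPa

Scale height: H = RT/g = 287.1 × 260 / 9.806 = 7612.3 m.
Barometric formula: P = P₀ exp(−z/H).
z/H = 10400/7612.3 = 1.3662; exp(−1.3662) = 0.25507.
P = 99.3 × 0.25507 = 25.328 kPa.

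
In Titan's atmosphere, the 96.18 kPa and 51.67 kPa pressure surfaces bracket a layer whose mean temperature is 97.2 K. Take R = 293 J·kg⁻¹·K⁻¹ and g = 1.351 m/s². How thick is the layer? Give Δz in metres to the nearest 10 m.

Hypsometric equation: Δz = (R T̄/g) ln(P₁/P₂).
R T̄/g = 293 × 97.2 / 1.351 = 21080 m.
ln(96.18/51.67) = ln(1.8614) = 0.62133.
Δz = 21080 × 0.62133 = 13098 m.

Δz ≈ 13100 m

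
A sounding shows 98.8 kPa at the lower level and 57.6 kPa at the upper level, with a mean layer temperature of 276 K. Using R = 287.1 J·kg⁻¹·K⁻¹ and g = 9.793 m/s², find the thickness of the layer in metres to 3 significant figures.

Hypsometric equation: Δz = (R T̄/g) ln(P₁/P₂).
R T̄/g = 287.1 × 276 / 9.793 = 8091.5 m.
ln(98.8/57.6) = ln(1.7153) = 0.53959.
Δz = 8091.5 × 0.53959 = 4366.1 m.

Δz ≈ 4370 m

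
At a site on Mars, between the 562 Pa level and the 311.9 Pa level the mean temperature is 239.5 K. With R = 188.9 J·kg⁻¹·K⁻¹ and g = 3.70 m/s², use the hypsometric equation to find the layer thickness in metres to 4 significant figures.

Δz ≈ 7200 m

Hypsometric equation: Δz = (R T̄/g) ln(P₁/P₂).
R T̄/g = 188.9 × 239.5 / 3.70 = 12227 m.
ln(562/311.9) = ln(1.8019) = 0.58884.
Δz = 12227 × 0.58884 = 7199.7 m.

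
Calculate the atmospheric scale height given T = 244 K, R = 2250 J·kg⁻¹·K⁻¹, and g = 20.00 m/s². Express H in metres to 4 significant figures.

H ≈ 27450 m

The scale height of an isothermal atmosphere is H = RT/g.
H = 2250 × 244 / 20.00 = 549000/20.00 = 27450 m.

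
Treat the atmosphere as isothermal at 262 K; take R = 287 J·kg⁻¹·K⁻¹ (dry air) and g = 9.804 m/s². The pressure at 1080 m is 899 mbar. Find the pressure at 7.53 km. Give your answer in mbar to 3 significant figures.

P ≈ 388 mbar

Scale height: H = RT/g = 287 × 262 / 9.804 = 7669.7 m.
Between two levels, P₂ = P₁ exp(−Δz/H) with Δz = z₂ − z₁.
Δz = 7530.0 − 1080.0 = 6450.0 m; Δz/H = 6450.0/7669.7 = 0.84097.
P₂ = 899 × exp(−0.84097) = 899 × 0.43129 = 387.73 mbar.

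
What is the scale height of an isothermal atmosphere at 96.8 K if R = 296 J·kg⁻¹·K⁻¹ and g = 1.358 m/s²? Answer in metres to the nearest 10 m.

H ≈ 21100 m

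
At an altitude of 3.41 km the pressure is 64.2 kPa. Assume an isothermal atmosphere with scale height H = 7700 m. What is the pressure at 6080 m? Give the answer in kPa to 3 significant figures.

P ≈ 45.4 kPa

Between two levels, P₂ = P₁ exp(−Δz/H) with Δz = z₂ − z₁.
Δz = 6080.0 − 3410.0 = 2670.0 m; Δz/H = 2670.0/7700.0 = 0.34675.
P₂ = 64.2 × exp(−0.34675) = 64.2 × 0.70698 = 45.388 kPa.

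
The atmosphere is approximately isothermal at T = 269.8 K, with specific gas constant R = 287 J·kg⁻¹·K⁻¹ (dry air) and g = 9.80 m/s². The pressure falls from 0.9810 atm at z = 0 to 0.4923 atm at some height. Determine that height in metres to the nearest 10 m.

Scale height: H = RT/g = 287 × 269.8 / 9.80 = 7901.3 m.
Invert the barometric formula: z = H ln(P₀/P).
P₀/P = 0.9810/0.4923 = 1.9927; ln(1.9927) = 0.68949.
z = 7901.3 × 0.68949 = 5447.9 m.

z ≈ 5450 m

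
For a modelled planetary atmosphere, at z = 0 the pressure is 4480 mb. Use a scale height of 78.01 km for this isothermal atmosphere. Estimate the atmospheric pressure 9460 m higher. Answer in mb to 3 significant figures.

P ≈ 3970 mb

Barometric formula: P = P₀ exp(−z/H).
z/H = 9460.0/78010 = 0.12127; exp(−0.12127) = 0.88579.
P = 4480 × 0.88579 = 3968.3 mb.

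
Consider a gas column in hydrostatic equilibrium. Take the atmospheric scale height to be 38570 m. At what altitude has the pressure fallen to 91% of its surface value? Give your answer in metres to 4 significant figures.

Set P/P₀ = exp(−z/H) = 0.91, so z = −H ln(0.91).
−ln(0.91) = 0.094311; z = 38570 × 0.094311 = 3637.6 m.

z ≈ 3638 m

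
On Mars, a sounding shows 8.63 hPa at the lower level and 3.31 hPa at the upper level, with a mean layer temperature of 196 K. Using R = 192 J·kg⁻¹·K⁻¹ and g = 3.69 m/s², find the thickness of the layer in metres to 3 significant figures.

Hypsometric equation: Δz = (R T̄/g) ln(P₁/P₂).
R T̄/g = 192 × 196 / 3.69 = 10198 m.
ln(8.63/3.31) = ln(2.6073) = 0.95832.
Δz = 10198 × 0.95832 = 9772.9 m.

Δz ≈ 9770 m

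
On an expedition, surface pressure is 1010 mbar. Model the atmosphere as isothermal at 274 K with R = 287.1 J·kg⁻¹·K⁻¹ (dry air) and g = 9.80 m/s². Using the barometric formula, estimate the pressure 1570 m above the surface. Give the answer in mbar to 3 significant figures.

Scale height: H = RT/g = 287.1 × 274 / 9.80 = 8027.1 m.
Barometric formula: P = P₀ exp(−z/H).
z/H = 1570.0/8027.1 = 0.19559; exp(−0.19559) = 0.82235.
P = 1010 × 0.82235 = 830.57 mbar.

P ≈ 831 mbar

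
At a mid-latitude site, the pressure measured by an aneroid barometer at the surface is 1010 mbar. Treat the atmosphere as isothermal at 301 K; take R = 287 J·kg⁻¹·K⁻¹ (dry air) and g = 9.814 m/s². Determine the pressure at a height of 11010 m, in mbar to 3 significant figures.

P ≈ 289 mbar

Scale height: H = RT/g = 287 × 301 / 9.814 = 8802.4 m.
Barometric formula: P = P₀ exp(−z/H).
z/H = 11010/8802.4 = 1.2508; exp(−1.2508) = 0.28628.
P = 1010 × 0.28628 = 289.14 mbar.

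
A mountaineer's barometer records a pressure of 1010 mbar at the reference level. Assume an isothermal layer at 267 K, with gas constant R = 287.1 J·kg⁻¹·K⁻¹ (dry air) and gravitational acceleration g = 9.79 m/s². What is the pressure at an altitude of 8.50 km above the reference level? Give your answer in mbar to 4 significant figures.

Scale height: H = RT/g = 287.1 × 267 / 9.79 = 7830.0 m.
Barometric formula: P = P₀ exp(−z/H).
z/H = 8500.0/7830.0 = 1.0856; exp(−1.0856) = 0.33770.
P = 1010 × 0.33770 = 341.08 mbar.

P ≈ 341.1 mbar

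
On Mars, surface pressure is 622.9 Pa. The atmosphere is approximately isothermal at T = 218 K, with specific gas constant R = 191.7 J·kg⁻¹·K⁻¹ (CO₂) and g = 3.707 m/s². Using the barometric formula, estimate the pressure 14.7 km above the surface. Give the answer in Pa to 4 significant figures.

Scale height: H = RT/g = 191.7 × 218 / 3.707 = 11273 m.
Barometric formula: P = P₀ exp(−z/H).
z/H = 14700/11273 = 1.3040; exp(−1.3040) = 0.27144.
P = 622.9 × 0.27144 = 169.08 Pa.

P ≈ 169.1 Pa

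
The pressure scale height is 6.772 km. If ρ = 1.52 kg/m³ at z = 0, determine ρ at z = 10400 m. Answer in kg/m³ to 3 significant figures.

ρ ≈ 0.327 kg/m³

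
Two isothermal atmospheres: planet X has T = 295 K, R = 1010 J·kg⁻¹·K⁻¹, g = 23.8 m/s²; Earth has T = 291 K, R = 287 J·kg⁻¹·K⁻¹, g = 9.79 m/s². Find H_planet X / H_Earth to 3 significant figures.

H_planet X/H_Earth ≈ 1.47

H = RT/g for each body.
H_planet X = 1010 × 295 / 23.8 = 12519 m.
H_Earth = 287 × 291 / 9.79 = 8530.8 m.
H_planet X/H_Earth = 12519/8530.8 = 1.4675.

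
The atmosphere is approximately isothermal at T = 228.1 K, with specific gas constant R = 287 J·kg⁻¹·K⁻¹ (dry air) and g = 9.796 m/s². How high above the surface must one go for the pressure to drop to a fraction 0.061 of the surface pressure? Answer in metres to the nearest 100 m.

Scale height: H = RT/g = 287 × 228.1 / 9.796 = 6682.8 m.
Set P/P₀ = exp(−z/H) = 0.061, so z = −H ln(0.061).
−ln(0.061) = 2.7969; z = 6682.8 × 2.7969 = 18691 m.

z ≈ 18700 m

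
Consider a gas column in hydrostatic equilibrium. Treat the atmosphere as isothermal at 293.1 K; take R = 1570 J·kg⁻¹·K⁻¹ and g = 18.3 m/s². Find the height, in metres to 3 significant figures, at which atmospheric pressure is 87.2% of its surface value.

z ≈ 3440 m

Scale height: H = RT/g = 1570 × 293.1 / 18.3 = 25146 m.
Set P/P₀ = exp(−z/H) = 0.872, so z = −H ln(0.872).
−ln(0.872) = 0.13697; z = 25146 × 0.13697 = 3444.2 m.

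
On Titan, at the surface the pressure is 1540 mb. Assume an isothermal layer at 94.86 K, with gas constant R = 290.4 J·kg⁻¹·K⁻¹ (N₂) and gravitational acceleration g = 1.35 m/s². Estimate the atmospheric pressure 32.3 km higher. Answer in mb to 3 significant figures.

P ≈ 316 mb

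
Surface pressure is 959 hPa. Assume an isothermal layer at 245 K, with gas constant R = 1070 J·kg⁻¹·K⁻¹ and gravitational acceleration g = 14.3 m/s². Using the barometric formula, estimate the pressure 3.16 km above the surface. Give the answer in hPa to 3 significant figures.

Scale height: H = RT/g = 1070 × 245 / 14.3 = 18332 m.
Barometric formula: P = P₀ exp(−z/H).
z/H = 3160.0/18332 = 0.17238; exp(−0.17238) = 0.84166.
P = 959 × 0.84166 = 807.15 hPa.

P ≈ 807 hPa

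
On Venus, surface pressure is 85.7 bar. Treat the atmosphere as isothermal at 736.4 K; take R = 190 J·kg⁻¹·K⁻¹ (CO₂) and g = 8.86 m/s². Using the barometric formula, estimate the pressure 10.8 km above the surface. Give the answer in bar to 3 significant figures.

P ≈ 43.2 bar

Scale height: H = RT/g = 190 × 736.4 / 8.86 = 15792 m.
Barometric formula: P = P₀ exp(−z/H).
z/H = 10800/15792 = 0.68389; exp(−0.68389) = 0.50465.
P = 85.7 × 0.50465 = 43.249 bar.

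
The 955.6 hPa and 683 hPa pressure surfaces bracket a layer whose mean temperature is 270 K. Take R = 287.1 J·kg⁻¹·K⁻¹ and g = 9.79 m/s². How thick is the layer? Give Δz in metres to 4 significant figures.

Δz ≈ 2659 m

Hypsometric equation: Δz = (R T̄/g) ln(P₁/P₂).
R T̄/g = 287.1 × 270 / 9.79 = 7918.0 m.
ln(955.6/683) = ln(1.3991) = 0.33583.
Δz = 7918.0 × 0.33583 = 2659.1 m.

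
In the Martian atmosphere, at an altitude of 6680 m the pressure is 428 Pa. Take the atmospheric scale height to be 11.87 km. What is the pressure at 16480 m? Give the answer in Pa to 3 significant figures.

Between two levels, P₂ = P₁ exp(−Δz/H) with Δz = z₂ − z₁.
Δz = 16480 − 6680.0 = 9800.0 m; Δz/H = 9800.0/11870 = 0.82561.
P₂ = 428 × exp(−0.82561) = 428 × 0.43797 = 187.45 Pa.

P ≈ 187 Pa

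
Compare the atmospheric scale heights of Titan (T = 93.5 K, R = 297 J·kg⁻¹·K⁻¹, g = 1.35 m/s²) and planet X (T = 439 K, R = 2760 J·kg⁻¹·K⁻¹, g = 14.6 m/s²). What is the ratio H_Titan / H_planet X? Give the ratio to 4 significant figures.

H_Titan/H_planet X ≈ 0.2479

H = RT/g for each body.
H_Titan = 297 × 93.5 / 1.35 = 20570 m.
H_planet X = 2760 × 439 / 14.6 = 82989 m.
H_Titan/H_planet X = 20570/82989 = 0.24786.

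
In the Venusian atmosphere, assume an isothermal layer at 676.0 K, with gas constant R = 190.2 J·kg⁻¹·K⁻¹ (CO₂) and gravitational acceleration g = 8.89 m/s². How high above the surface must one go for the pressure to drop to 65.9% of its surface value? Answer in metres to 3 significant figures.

z ≈ 6030 m

Scale height: H = RT/g = 190.2 × 676.0 / 8.89 = 14463 m.
Set P/P₀ = exp(−z/H) = 0.659, so z = −H ln(0.659).
−ln(0.659) = 0.41703; z = 14463 × 0.41703 = 6031.5 m.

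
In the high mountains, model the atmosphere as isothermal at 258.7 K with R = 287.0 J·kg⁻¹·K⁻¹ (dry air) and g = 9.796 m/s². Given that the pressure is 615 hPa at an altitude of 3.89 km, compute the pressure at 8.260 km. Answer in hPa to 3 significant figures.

Scale height: H = RT/g = 287.0 × 258.7 / 9.796 = 7579.3 m.
Between two levels, P₂ = P₁ exp(−Δz/H) with Δz = z₂ − z₁.
Δz = 8260.0 − 3890.0 = 4370.0 m; Δz/H = 4370.0/7579.3 = 0.57657.
P₂ = 615 × exp(−0.57657) = 615 × 0.56182 = 345.52 hPa.

P ≈ 346 hPa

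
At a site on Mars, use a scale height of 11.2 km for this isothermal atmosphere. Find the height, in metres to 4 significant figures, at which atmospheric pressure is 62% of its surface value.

Set P/P₀ = exp(−z/H) = 0.62, so z = −H ln(0.62).
−ln(0.62) = 0.47804; z = 11200 × 0.47804 = 5354.0 m.

z ≈ 5354 m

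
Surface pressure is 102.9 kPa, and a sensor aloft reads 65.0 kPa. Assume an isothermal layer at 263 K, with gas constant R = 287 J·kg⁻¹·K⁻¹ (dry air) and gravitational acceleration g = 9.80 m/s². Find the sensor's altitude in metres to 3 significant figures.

Scale height: H = RT/g = 287 × 263 / 9.80 = 7702.1 m.
Invert the barometric formula: z = H ln(P₀/P).
P₀/P = 102.9/65.0 = 1.5831; ln(1.5831) = 0.45938.
z = 7702.1 × 0.45938 = 3538.2 m.

z ≈ 3540 m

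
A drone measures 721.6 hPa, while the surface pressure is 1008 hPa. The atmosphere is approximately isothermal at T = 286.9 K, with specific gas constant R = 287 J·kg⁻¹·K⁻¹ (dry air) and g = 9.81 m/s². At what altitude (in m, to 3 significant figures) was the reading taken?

z ≈ 2810 m

Scale height: H = RT/g = 287 × 286.9 / 9.81 = 8393.5 m.
Invert the barometric formula: z = H ln(P₀/P).
P₀/P = 1008/721.6 = 1.3969; ln(1.3969) = 0.33426.
z = 8393.5 × 0.33426 = 2805.6 m.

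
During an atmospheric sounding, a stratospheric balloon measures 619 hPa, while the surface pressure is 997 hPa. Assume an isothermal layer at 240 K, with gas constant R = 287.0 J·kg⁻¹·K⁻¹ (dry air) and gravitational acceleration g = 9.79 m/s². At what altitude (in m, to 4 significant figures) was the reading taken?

Scale height: H = RT/g = 287.0 × 240 / 9.79 = 7035.8 m.
Invert the barometric formula: z = H ln(P₀/P).
P₀/P = 997/619 = 1.6107; ln(1.6107) = 0.47667.
z = 7035.8 × 0.47667 = 3353.8 m.

z ≈ 3354 m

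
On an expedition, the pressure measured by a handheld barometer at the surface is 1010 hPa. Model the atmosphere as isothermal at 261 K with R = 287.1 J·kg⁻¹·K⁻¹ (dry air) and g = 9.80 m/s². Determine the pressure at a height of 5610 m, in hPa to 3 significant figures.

Scale height: H = RT/g = 287.1 × 261 / 9.80 = 7646.2 m.
Barometric formula: P = P₀ exp(−z/H).
z/H = 5610.0/7646.2 = 0.73370; exp(−0.73370) = 0.48013.
P = 1010 × 0.48013 = 484.93 hPa.

P ≈ 485 hPa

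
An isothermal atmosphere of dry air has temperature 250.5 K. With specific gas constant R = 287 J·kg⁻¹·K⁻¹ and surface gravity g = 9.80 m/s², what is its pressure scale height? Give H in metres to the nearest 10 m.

The scale height of an isothermal atmosphere is H = RT/g.
H = 287 × 250.5 / 9.80 = 71894/9.80 = 7336.1 m.

H ≈ 7340 m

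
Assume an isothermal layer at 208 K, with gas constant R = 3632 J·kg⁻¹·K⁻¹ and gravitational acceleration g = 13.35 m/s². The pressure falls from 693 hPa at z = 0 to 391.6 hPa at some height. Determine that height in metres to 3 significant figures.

z ≈ 32300 m

Scale height: H = RT/g = 3632 × 208 / 13.35 = 56588 m.
Invert the barometric formula: z = H ln(P₀/P).
P₀/P = 693/391.6 = 1.7697; ln(1.7697) = 0.57081.
z = 56588 × 0.57081 = 32301 m.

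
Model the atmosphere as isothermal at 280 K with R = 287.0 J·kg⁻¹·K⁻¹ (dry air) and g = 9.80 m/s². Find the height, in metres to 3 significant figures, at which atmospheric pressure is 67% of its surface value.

Scale height: H = RT/g = 287.0 × 280 / 9.80 = 8200.0 m.
Set P/P₀ = exp(−z/H) = 0.67, so z = −H ln(0.67).
−ln(0.67) = 0.40048; z = 8200.0 × 0.40048 = 3283.9 m.

z ≈ 3280 m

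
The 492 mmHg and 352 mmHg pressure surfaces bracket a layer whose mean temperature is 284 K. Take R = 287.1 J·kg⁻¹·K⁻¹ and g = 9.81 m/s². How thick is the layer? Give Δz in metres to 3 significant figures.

Δz ≈ 2780 m

Hypsometric equation: Δz = (R T̄/g) ln(P₁/P₂).
R T̄/g = 287.1 × 284 / 9.81 = 8311.6 m.
ln(492/352) = ln(1.3977) = 0.33483.
Δz = 8311.6 × 0.33483 = 2783.0 m.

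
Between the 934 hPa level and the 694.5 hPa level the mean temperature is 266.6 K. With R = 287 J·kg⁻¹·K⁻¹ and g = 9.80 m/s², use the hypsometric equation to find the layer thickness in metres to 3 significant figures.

Δz ≈ 2310 m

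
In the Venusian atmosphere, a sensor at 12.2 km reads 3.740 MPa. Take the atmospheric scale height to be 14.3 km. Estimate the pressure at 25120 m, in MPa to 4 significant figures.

P ≈ 1.515 MPa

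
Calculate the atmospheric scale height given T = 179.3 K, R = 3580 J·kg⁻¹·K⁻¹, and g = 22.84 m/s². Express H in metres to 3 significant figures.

The scale height of an isothermal atmosphere is H = RT/g.
H = 3580 × 179.3 / 22.84 = 641890/22.84 = 28104 m.

H ≈ 28100 m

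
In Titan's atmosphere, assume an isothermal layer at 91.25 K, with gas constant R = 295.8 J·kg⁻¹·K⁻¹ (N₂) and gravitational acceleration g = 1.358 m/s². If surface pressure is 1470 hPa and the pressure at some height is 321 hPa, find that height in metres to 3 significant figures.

z ≈ 30200 m

Scale height: H = RT/g = 295.8 × 91.25 / 1.358 = 19876 m.
Invert the barometric formula: z = H ln(P₀/P).
P₀/P = 1470/321 = 4.5794; ln(4.5794) = 1.5216.
z = 19876 × 1.5216 = 30243 m.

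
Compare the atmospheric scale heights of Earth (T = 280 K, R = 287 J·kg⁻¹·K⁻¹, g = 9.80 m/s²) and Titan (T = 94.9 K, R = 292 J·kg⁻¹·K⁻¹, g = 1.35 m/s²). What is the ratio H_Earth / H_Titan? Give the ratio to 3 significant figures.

H_Earth/H_Titan ≈ 0.399

H = RT/g for each body.
H_Earth = 287 × 280 / 9.80 = 8200.0 m.
H_Titan = 292 × 94.9 / 1.35 = 20527 m.
H_Earth/H_Titan = 8200.0/20527 = 0.39947.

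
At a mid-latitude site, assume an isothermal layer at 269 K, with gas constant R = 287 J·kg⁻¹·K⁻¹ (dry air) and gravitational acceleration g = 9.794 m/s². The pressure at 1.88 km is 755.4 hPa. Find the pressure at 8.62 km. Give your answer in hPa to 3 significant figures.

P ≈ 321 hPa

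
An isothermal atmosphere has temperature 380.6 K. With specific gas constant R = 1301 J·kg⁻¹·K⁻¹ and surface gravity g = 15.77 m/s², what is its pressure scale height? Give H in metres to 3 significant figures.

The scale height of an isothermal atmosphere is H = RT/g.
H = 1301 × 380.6 / 15.77 = 495160/15.77 = 31399 m.

H ≈ 31400 m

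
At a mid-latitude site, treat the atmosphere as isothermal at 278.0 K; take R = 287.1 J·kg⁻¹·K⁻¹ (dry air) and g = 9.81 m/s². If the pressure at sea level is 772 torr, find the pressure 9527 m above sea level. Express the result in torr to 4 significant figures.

Scale height: H = RT/g = 287.1 × 278.0 / 9.81 = 8136.0 m.
Barometric formula: P = P₀ exp(−z/H).
z/H = 9527.0/8136.0 = 1.1710; exp(−1.1710) = 0.31006.
P = 772 × 0.31006 = 239.37 torr.

P ≈ 239.4 torr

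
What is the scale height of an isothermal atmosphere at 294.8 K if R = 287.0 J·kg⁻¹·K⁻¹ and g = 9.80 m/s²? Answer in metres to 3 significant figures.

H ≈ 8630 m

The scale height of an isothermal atmosphere is H = RT/g.
H = 287.0 × 294.8 / 9.80 = 84608/9.80 = 8633.5 m.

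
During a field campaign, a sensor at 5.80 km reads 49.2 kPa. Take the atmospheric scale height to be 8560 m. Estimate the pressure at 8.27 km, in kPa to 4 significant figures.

P ≈ 36.87 kPa

Between two levels, P₂ = P₁ exp(−Δz/H) with Δz = z₂ − z₁.
Δz = 8270.0 − 5800.0 = 2470.0 m; Δz/H = 2470.0/8560.0 = 0.28855.
P₂ = 49.2 × exp(−0.28855) = 49.2 × 0.74935 = 36.868 kPa.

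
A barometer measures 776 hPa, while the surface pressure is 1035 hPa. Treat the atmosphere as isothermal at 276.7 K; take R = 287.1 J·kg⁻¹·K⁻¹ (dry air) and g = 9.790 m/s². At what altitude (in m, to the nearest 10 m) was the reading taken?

Scale height: H = RT/g = 287.1 × 276.7 / 9.790 = 8114.5 m.
Invert the barometric formula: z = H ln(P₀/P).
P₀/P = 1035/776 = 1.3338; ln(1.3338) = 0.28803.
z = 8114.5 × 0.28803 = 2337.2 m.

z ≈ 2340 m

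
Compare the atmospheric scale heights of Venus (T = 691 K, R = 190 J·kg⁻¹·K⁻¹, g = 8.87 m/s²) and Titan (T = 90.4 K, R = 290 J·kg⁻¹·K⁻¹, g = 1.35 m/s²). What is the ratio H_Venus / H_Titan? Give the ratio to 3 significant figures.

H = RT/g for each body.
H_Venus = 190 × 691 / 8.87 = 14802 m.
H_Titan = 290 × 90.4 / 1.35 = 19419 m.
H_Venus/H_Titan = 14802/19419 = 0.76224.

H_Venus/H_Titan ≈ 0.762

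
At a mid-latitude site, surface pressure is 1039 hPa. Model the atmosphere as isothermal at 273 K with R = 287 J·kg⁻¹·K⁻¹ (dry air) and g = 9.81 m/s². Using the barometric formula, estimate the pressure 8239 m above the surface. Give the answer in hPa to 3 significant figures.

Scale height: H = RT/g = 287 × 273 / 9.81 = 7986.9 m.
Barometric formula: P = P₀ exp(−z/H).
z/H = 8239.0/7986.9 = 1.0316; exp(−1.0316) = 0.35644.
P = 1039 × 0.35644 = 370.34 hPa.

P ≈ 370 hPa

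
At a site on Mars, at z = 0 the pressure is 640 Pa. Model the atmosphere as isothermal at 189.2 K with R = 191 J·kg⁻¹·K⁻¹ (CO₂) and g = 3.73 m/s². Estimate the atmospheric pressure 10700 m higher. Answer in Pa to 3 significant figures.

P ≈ 212 Pa

Scale height: H = RT/g = 191 × 189.2 / 3.73 = 9688.3 m.
Barometric formula: P = P₀ exp(−z/H).
z/H = 10700/9688.3 = 1.1044; exp(−1.1044) = 0.33141.
P = 640 × 0.33141 = 212.10 Pa.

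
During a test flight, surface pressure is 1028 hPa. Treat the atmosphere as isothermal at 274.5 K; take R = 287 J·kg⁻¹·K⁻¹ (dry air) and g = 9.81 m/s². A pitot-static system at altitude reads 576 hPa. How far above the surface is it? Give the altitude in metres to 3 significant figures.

Scale height: H = RT/g = 287 × 274.5 / 9.81 = 8030.7 m.
Invert the barometric formula: z = H ln(P₀/P).
P₀/P = 1028/576 = 1.7847; ln(1.7847) = 0.57925.
z = 8030.7 × 0.57925 = 4651.8 m.

z ≈ 4650 m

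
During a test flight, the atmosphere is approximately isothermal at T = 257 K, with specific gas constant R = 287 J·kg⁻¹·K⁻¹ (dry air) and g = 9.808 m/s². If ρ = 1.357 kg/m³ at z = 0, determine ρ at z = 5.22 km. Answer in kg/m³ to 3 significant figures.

Scale height: H = RT/g = 287 × 257 / 9.808 = 7520.3 m.
In an isothermal atmosphere, density decays like pressure: ρ = ρ₀ exp(−z/H).
z/H = 5220.0/7520.3 = 0.69412; exp(−0.69412) = 0.49951.
ρ = 1.357 × 0.49951 = 0.67784 kg/m³.

ρ ≈ 0.678 kg/m³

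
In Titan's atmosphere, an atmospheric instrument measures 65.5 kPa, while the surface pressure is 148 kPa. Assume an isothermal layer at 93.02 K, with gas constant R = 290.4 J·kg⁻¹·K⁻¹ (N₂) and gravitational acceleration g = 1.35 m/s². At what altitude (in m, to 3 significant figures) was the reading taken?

Scale height: H = RT/g = 290.4 × 93.02 / 1.35 = 20010 m.
Invert the barometric formula: z = H ln(P₀/P).
P₀/P = 148/65.5 = 2.2595; ln(2.2595) = 0.81514.
z = 20010 × 0.81514 = 16311 m.

z ≈ 16300 m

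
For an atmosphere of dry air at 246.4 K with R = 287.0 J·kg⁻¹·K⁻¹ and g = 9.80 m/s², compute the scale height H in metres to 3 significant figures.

The scale height of an isothermal atmosphere is H = RT/g.
H = 287.0 × 246.4 / 9.80 = 70717/9.80 = 7216.0 m.

H ≈ 7220 m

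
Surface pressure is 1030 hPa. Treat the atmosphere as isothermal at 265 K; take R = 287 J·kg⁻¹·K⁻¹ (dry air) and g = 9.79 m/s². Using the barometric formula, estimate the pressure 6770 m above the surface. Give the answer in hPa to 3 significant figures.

P ≈ 431 hPa

Scale height: H = RT/g = 287 × 265 / 9.79 = 7768.6 m.
Barometric formula: P = P₀ exp(−z/H).
z/H = 6770.0/7768.6 = 0.87146; exp(−0.87146) = 0.41834.
P = 1030 × 0.41834 = 430.89 hPa.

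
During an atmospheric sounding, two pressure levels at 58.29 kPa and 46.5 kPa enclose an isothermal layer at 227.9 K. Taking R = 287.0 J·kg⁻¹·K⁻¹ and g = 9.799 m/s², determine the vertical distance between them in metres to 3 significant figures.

Δz ≈ 1510 m

Hypsometric equation: Δz = (R T̄/g) ln(P₁/P₂).
R T̄/g = 287.0 × 227.9 / 9.799 = 6674.9 m.
ln(58.29/46.5) = ln(1.2535) = 0.22594.
Δz = 6674.9 × 0.22594 = 1508.1 m.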